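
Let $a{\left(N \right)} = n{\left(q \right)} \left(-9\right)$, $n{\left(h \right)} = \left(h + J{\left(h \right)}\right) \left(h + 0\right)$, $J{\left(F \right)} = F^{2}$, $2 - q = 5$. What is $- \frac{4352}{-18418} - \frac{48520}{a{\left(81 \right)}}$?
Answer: $- \frac{223234084}{745929} \approx -299.27$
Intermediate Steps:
$q = -3$ ($q = 2 - 5 = -3$)
$n{\left(h \right)} = h \left(h + h^{2}\right)$ ($n{\left(h \right)} = \left(h + h^{2}\right) \left(h + 0\right) = \left(h + h^{2}\right) h = h \left(h + h^{2}\right)$)
$a{\left(N \right)} = 162$ ($a{\left(N \right)} = \left(-3\right)^{2} \left(1 - 3\right) \left(-9\right) = 9 \left(-2\right) \left(-9\right) = \left(-18\right) \left(-9\right) = 162$)
$- \frac{4352}{-18418} - \frac{48520}{a{\left(81 \right)}} = - \frac{4352}{-18418} - \frac{48520}{162} = \left(-4352\right) \left(- \frac{1}{18418}\right) - \frac{24260}{81} = \frac{2176}{9209} - \frac{24260}{81} = - \frac{223234084}{745929}$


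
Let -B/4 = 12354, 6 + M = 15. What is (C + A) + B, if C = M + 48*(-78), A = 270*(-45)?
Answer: -65301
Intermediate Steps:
M = 9 (M = -6 + 15 = 9)
B = -49416 (B = -4*12354 = -49416)
A = -12150
C = -3735 (C = 9 + 48*(-78) = 9 - 3744 = -3735)
(C + A) + B = (-3735 - 12150) - 49416 = -15885 - 49416 = -65301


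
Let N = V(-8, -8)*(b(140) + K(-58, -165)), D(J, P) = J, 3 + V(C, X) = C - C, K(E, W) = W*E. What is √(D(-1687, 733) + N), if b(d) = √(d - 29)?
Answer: √(-30397 - 3*√111) ≈ 174.44*I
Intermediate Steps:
K(E, W) = E*W
b(d) = √(-29 + d)
V(C, X) = -3 (V(C, X) = -3 + (C - C) = -3 + 0 = -3)
N = -28710 - 3*√111 (N = -3*(√(-29 + 140) - 58*(-165)) = -3*(√111 + 9570) = -3*(9570 + √111) = -28710 - 3*√111 ≈ -28742.)
√(D(-1687, 733) + N) = √(-1687 + (-28710 - 3*√111)) = √(-30397 - 3*√111)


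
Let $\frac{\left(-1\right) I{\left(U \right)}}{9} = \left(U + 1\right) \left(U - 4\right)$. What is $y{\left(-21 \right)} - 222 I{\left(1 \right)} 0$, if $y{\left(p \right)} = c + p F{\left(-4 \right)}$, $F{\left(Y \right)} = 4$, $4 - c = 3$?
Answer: $-83$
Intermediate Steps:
$c = 1$ ($c = 4 - 3 = 1$)
$y{\left(p \right)} = 1 + 4 p$ ($y{\left(p \right)} = 1 + p 4 = 1 + 4 p$)
$I{\left(U \right)} = - 9 \left(1 + U\right) \left(-4 + U\right)$ ($I{\left(U \right)} = - 9 \left(U + 1\right) \left(U - 4\right) = - 9 \left(1 + U\right) \left(-4 + U\right)$)
$y{\left(-21 \right)} - 222 I{\left(1 \right)} 0 = \left(1 + 4 \left(-21\right)\right) - 222 \left(36 - 9 \cdot 1^{2} + 27 \cdot 1\right) 0 = \left(1 - 84\right) - 222 \left(36 - 9 + 27\right) 0 = -83 - 222 \left(36 - 9 + 27\right) 0 = -83 - 222 \cdot 54 \cdot 0 = -83 - 0 = -83 + 0 = -83$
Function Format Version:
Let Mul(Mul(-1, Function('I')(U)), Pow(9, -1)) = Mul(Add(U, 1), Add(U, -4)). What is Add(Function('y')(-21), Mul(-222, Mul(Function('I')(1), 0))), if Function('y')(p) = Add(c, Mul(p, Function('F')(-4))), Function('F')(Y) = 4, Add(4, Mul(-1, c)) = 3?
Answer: -83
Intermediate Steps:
c = 1 (c = Add(4, Mul(-1, 3)) = Add(4, -3) = 1)
Function('y')(p) = Add(1, Mul(4, p)) (Function('y')(p) = Add(1, Mul(p, 4)) = Add(1, Mul(4, p)))
Function('I')(U) = Mul(-9, Add(1, U), Add(-4, U)) (Function('I')(U) = Mul(-9, Mul(Add(U, 1), Add(U, -4))) = Mul(-9, Mul(Add(1, U), Add(-4, U))) = Mul(-9, Add(1, U), Add(-4, U)))
Add(Function('y')(-21), Mul(-222, Mul(Function('I')(1), 0))) = Add(Add(1, Mul(4, -21)), Mul(-222, Mul(Add(36, Mul(-9, Pow(1, 2)), Mul(27, 1)), 0))) = Add(Add(1, -84), Mul(-222, Mul(Add(36, Mul(-9, 1), 27), 0))) = Add(-83, Mul(-222, Mul(Add(36, -9, 27), 0))) = Add(-83, Mul(-222, Mul(54, 0))) = Add(-83, Mul(-222, 0)) = Add(-83, 0) = -83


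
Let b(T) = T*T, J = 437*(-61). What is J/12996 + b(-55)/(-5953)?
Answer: -10421159/4071852 ≈ -2.5593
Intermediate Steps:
J = -26657
b(T) = T²
J/12996 + b(-55)/(-5953) = -26657/12996 + (-55)²/(-5953) = -26657*1/12996 + 3025*(-1/5953) = -1403/684 - 3025/5953 = -10421159/4071852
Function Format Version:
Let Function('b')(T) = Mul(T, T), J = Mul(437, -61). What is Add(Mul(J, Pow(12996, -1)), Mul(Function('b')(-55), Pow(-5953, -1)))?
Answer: Rational(-10421159, 4071852) ≈ -2.5593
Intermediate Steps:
J = -26657
Function('b')(T) = Pow(T, 2)
Add(Mul(J, Pow(12996, -1)), Mul(Function('b')(-55), Pow(-5953, -1))) = Add(Mul(-26657, Pow(12996, -1)), Mul(Pow(-55, 2), Pow(-5953, -1))) = Add(Mul(-26657, Rational(1, 12996)), Mul(3025, Rational(-1, 5953))) = Add(Rational(-1403, 684), Rational(-3025, 5953)) = Rational(-10421159, 4071852)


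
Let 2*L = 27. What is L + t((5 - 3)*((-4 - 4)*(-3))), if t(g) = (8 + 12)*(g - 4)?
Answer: 1787/2 ≈ 893.50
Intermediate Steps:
L = 27/2 (L = (½)*27 = 27/2 ≈ 13.500)
t(g) = -80 + 20*g (t(g) = 20*(-4 + g) = -80 + 20*g)
L + t((5 - 3)*((-4 - 4)*(-3))) = 27/2 + (-80 + 20*((5 - 3)*((-4 - 4)*(-3)))) = 27/2 + (-80 + 20*(2*(-8*(-3)))) = 27/2 + (-80 + 20*(2*24)) = 27/2 + (-80 + 20*48) = 27/2 + (-80 + 960) = 27/2 + 880 = 1787/2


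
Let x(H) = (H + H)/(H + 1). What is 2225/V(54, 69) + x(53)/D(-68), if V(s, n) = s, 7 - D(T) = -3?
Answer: 207/5 ≈ 41.400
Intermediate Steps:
x(H) = 2*H/(1 + H) (x(H) = (2*H)/(1 + H) = 2*H/(1 + H))
D(T) = 10 (D(T) = 7 - 1*(-3) = 7 + 3 = 10)
2225/V(54, 69) + x(53)/D(-68) = 2225/54 + (2*53/(1 + 53))/10 = 2225*(1/54) + (2*53/54)*(1/10) = 2225/54 + (2*53*(1/54))*(1/10) = 2225/54 + (53/27)*(1/10) = 2225/54 + 53/270 = 207/5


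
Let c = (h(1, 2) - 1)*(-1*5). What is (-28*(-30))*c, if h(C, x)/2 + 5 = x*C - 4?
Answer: 63000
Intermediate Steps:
h(C, x) = -18 + 2*C*x (h(C, x) = -10 + 2*(x*C - 4) = -10 + 2*(C*x - 4) = -10 + 2*(-4 + C*x) = -10 + (-8 + 2*C*x) = -18 + 2*C*x)
c = 75 (c = ((-18 + 2*1*2) - 1)*(-1*5) = ((-18 + 4) - 1)*(-5) = (-14 - 1)*(-5) = -15*(-5) = 75)
(-28*(-30))*c = -28*(-30)*75 = 840*75 = 63000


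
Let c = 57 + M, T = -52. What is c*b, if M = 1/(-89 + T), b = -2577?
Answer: -6902924/47 ≈ -1.4687e+5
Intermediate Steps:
M = -1/141 (M = 1/(-89 - 52) = 1/(-141) = -1/141 ≈ -0.0070922)
c = 8036/141 (c = 57 - 1/141 = 8036/141 ≈ 56.993)
c*b = (8036/141)*(-2577) = -6902924/47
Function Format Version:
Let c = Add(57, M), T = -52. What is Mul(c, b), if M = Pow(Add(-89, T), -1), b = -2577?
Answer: Rational(-6902924, 47) ≈ -1.4687e+5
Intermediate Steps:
M = Rational(-1, 141) (M = Pow(Add(-89, -52), -1) = Pow(-141, -1) = Rational(-1, 141) ≈ -0.0070922)
c = Rational(8036, 141) (c = Add(57, Rational(-1, 141)) = Rational(8036, 141) ≈ 56.993)
Mul(c, b) = Mul(Rational(8036, 141), -2577) = Rational(-6902924, 47)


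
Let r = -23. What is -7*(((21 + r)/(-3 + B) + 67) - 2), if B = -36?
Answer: -17759/39 ≈ -455.36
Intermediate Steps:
-7*(((21 + r)/(-3 + B) + 67) - 2) = -7*(((21 - 23)/(-3 - 36) + 67) - 2) = -7*((-2/(-39) + 67) - 2) = -7*((-2*(-1/39) + 67) - 2) = -7*((2/39 + 67) - 2) = -7*(2615/39 - 2) = -7*2537/39 = -17759/39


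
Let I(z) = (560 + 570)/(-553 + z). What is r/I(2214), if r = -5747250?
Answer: -954618225/113 ≈ -8.4480e+6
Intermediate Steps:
I(z) = 1130/(-553 + z)
r/I(2214) = -5747250/(1130/(-553 + 2214)) = -5747250/(1130/1661) = -5747250/(1130*(1/1661)) = -5747250/1130/1661 = -5747250*1661/1130 = -954618225/113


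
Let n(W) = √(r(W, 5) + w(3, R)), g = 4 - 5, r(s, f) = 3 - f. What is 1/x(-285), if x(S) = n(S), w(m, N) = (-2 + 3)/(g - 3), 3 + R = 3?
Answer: -2*I/3 ≈ -0.66667*I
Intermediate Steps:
g = -1
R = 0 (R = -3 + 3 = 0)
w(m, N) = -¼ (w(m, N) = (-2 + 3)/(-1 - 3) = 1/(-4) = 1*(-¼) = -¼)
n(W) = 3*I/2 (n(W) = √((3 - 1*5) - ¼) = √((3 - 5) - ¼) = √(-2 - ¼) = √(-9/4) = 3*I/2)
x(S) = 3*I/2
1/x(-285) = 1/(3*I/2) = -2*I/3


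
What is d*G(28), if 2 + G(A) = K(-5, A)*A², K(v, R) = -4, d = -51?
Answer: 160038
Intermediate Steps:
G(A) = -2 - 4*A²
d*G(28) = -51*(-2 - 4*28²) = -51*(-2 - 4*784) = -51*(-2 - 3136) = -51*(-3138) = 160038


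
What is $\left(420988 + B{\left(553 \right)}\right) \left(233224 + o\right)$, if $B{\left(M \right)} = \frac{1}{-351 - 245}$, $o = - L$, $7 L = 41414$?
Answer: $\frac{28516758252817}{298} \approx 9.5694 \cdot 10^{10}$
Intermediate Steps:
$L = \frac{41414}{7}$ ($L = \frac{1}{7} \cdot 41414 = \frac{41414}{7} \approx 5916.3$)
$o = - \frac{41414}{7}$ ($o = \left(-1\right) \frac{41414}{7} = - \frac{41414}{7} \approx -5916.3$)
$B{\left(M \right)} = - \frac{1}{596}$ ($B{\left(M \right)} = \frac{1}{-596} = - \frac{1}{596}$)
$\left(420988 + B{\left(553 \right)}\right) \left(233224 + o\right) = \left(420988 - \frac{1}{596}\right) \left(233224 - \frac{41414}{7}\right) = \frac{250908847}{596} \cdot \frac{1591154}{7} = \frac{28516758252817}{298}$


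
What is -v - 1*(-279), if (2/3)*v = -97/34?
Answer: 19263/68 ≈ 283.28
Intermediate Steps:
v = -291/68 (v = 3*(-97/34)/2 = 3*(-97*1/34)/2 = (3/2)*(-97/34) = -291/68 ≈ -4.2794)
-v - 1*(-279) = -1*(-291/68) - 1*(-279) = 291/68 + 279 = 19263/68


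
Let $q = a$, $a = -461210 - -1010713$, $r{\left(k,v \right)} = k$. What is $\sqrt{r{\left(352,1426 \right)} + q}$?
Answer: $3 \sqrt{61095} \approx 741.52$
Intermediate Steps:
$a = 549503$ ($a = -461210 + 1010713 = 549503$)
$q = 549503$
$\sqrt{r{\left(352,1426 \right)} + q} = \sqrt{352 + 549503} = \sqrt{549855} = 3 \sqrt{61095}$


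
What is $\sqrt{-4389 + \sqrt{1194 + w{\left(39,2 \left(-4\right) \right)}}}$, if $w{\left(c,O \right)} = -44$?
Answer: $\sqrt{-4389 + 5 \sqrt{46}} \approx 65.993 i$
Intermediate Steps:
$\sqrt{-4389 + \sqrt{1194 + w{\left(39,2 \left(-4\right) \right)}}} = \sqrt{-4389 + \sqrt{1194 - 44}} = \sqrt{-4389 + \sqrt{1150}} = \sqrt{-4389 + 5 \sqrt{46}}$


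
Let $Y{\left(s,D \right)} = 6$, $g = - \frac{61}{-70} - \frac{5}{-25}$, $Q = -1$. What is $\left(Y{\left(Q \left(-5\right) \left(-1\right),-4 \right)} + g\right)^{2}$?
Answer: $\frac{9801}{196} \approx 50.005$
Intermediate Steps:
$g = \frac{15}{14}$ ($g = \left(-61\right) \left(- \frac{1}{70}\right) - - \frac{1}{5} = \frac{61}{70} + \frac{1}{5} = \frac{15}{14} \approx 1.0714$)
$\left(Y{\left(Q \left(-5\right) \left(-1\right),-4 \right)} + g\right)^{2} = \left(6 + \frac{15}{14}\right)^{2} = \left(\frac{99}{14}\right)^{2} = \frac{9801}{196}$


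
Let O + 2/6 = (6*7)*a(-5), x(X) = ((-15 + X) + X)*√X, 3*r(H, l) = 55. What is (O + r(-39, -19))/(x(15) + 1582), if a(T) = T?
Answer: -303744/2499349 + 2880*√15/2499349 ≈ -0.11707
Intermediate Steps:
r(H, l) = 55/3 (r(H, l) = (⅓)*55 = 55/3)
x(X) = √X*(-15 + 2*X) (x(X) = (-15 + 2*X)*√X = √X*(-15 + 2*X))
O = -631/3 (O = -⅓ + (6*7)*(-5) = -⅓ + 42*(-5) = -⅓ - 210 = -631/3 ≈ -210.33)
(O + r(-39, -19))/(x(15) + 1582) = (-631/3 + 55/3)/(√15*(-15 + 2*15) + 1582) = -192/(√15*(-15 + 30) + 1582) = -192/(√15*15 + 1582) = -192/(15*√15 + 1582) = -192/(1582 + 15*√15)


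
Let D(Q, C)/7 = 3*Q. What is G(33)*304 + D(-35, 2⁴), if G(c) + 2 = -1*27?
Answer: -9551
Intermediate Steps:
D(Q, C) = 21*Q (D(Q, C) = 7*(3*Q) = 21*Q)
G(c) = -29 (G(c) = -2 - 1*27 = -2 - 27 = -29)
G(33)*304 + D(-35, 2⁴) = -29*304 + 21*(-35) = -8816 - 735 = -9551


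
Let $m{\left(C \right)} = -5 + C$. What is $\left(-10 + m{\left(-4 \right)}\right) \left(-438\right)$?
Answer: $8322$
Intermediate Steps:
$\left(-10 + m{\left(-4 \right)}\right) \left(-438\right) = \left(-10 - 9\right) \left(-438\right) = \left(-19\right) \left(-438\right) = 8322$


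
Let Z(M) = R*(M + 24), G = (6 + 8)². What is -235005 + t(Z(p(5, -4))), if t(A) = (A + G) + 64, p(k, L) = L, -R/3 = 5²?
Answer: -236245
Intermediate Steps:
R = -75 (R = -3*5² = -3*25 = -75)
G = 196 (G = 14² = 196)
Z(M) = -1800 - 75*M (Z(M) = -75*(M + 24) = -75*(24 + M) = -1800 - 75*M)
t(A) = 260 + A (t(A) = (A + 196) + 64 = (196 + A) + 64 = 260 + A)
-235005 + t(Z(p(5, -4))) = -235005 + (260 + (-1800 - 75*(-4))) = -235005 + (260 + (-1800 + 300)) = -235005 + (260 - 1500) = -235005 - 1240 = -236245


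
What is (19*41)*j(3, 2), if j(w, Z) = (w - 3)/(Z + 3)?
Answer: 0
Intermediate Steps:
j(w, Z) = (-3 + w)/(3 + Z)
(19*41)*j(3, 2) = (19*41)*((-3 + 3)/(3 + 2)) = 779*(0/5) = 779*((1/5)*0) = 779*0 = 0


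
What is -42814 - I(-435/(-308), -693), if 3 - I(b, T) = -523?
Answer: -43340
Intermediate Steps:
I(b, T) = 526 (I(b, T) = 3 - 1*(-523) = 3 + 523 = 526)
-42814 - I(-435/(-308), -693) = -42814 - 1*526 = -42814 - 526 = -43340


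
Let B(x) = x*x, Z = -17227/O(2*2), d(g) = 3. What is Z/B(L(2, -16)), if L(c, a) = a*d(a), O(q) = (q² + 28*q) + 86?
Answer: -161/4608 ≈ -0.034939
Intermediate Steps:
O(q) = 86 + q² + 28*q
Z = -161/2 (Z = -17227/(86 + (2*2)² + 28*(2*2)) = -17227/(86 + 4² + 28*4) = -17227/(86 + 16 + 112) = -17227/214 = -17227*1/214 = -161/2 ≈ -80.500)
L(c, a) = 3*a (L(c, a) = a*3 = 3*a)
B(x) = x²
Z/B(L(2, -16)) = -161/(2*((3*(-16))²)) = -161/(2*((-48)²)) = -161/2/2304 = -161/2*1/2304 = -161/4608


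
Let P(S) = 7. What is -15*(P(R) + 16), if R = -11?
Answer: -345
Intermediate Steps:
-15*(P(R) + 16) = -15*(7 + 16) = -15*23 = -345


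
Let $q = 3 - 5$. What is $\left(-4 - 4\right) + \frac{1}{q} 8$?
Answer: $-12$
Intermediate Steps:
$q = -2$
$\left(-4 - 4\right) + \frac{1}{q} 8 = \left(-4 - 4\right) + \frac{1}{-2} \cdot 8 = \left(-4 - 4\right) - 4 = -8 - 4 = -12$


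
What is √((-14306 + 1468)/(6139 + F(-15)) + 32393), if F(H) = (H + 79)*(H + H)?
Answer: √576539973151/4219 ≈ 179.97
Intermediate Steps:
F(H) = 2*H*(79 + H) (F(H) = (79 + H)*(2*H) = 2*H*(79 + H))
√((-14306 + 1468)/(6139 + F(-15)) + 32393) = √((-14306 + 1468)/(6139 + 2*(-15)*(79 - 15)) + 32393) = √(-12838/(6139 + 2*(-15)*64) + 32393) = √(-12838/(6139 - 1920) + 32393) = √(-12838/4219 + 32393) = √(136653229/4219) = √576539973151/4219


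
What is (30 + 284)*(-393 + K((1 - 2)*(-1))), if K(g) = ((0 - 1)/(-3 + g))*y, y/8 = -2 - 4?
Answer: -130938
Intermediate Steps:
y = -48 (y = 8*(-2 - 4) = 8*(-6) = -48)
K(g) = 48/(-3 + g) (K(g) = ((0 - 1)/(-3 + g))*(-48) = -1/(-3 + g)*(-48) = 48/(-3 + g))
(30 + 284)*(-393 + K((1 - 2)*(-1))) = (30 + 284)*(-393 + 48/(-3 + (1 - 2)*(-1))) = 314*(-393 + 48/(-3 - 1*(-1))) = 314*(-393 + 48/(-3 + 1)) = 314*(-393 + 48/(-2)) = 314*(-393 + 48*(-½)) = 314*(-393 - 24) = 314*(-417) = -130938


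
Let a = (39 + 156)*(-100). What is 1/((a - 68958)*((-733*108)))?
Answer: 1/7002689112 ≈ 1.4280e-10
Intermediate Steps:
a = -19500 (a = 195*(-100) = -19500)
1/((a - 68958)*((-733*108))) = 1/((-19500 - 68958)*((-733*108))) = 1/(-88458*(-79164)) = -1/88458*(-1/79164) = 1/7002689112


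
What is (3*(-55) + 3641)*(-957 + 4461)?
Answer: 12179904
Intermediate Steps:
(3*(-55) + 3641)*(-957 + 4461) = (-165 + 3641)*3504 = 3476*3504 = 12179904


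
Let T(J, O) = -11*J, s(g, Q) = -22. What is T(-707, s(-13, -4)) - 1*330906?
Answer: -323129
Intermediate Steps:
T(-707, s(-13, -4)) - 1*330906 = -11*(-707) - 1*330906 = 7777 - 330906 = -323129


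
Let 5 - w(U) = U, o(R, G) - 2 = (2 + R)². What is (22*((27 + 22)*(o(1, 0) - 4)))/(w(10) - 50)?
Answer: -686/5 ≈ -137.20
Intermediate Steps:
o(R, G) = 2 + (2 + R)²
w(U) = 5 - U
(22*((27 + 22)*(o(1, 0) - 4)))/(w(10) - 50) = (22*((27 + 22)*((2 + (2 + 1)²) - 4)))/((5 - 1*10) - 50) = (22*(49*((2 + 3²) - 4)))/((5 - 10) - 50) = (22*(49*((2 + 9) - 4)))/(-5 - 50) = (22*(49*(11 - 4)))/(-55) = (22*(49*7))*(-1/55) = (22*343)*(-1/55) = 7546*(-1/55) = -686/5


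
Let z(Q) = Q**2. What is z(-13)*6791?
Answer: 1147679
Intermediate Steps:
z(-13)*6791 = (-13)**2*6791 = 169*6791 = 1147679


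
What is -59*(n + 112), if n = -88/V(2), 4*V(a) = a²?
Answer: -1416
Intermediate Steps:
V(a) = a²/4
n = -88 (n = -88/1 = -88*1 = -88)
-59*(n + 112) = -59*(-88 + 112) = -59*24 = -1416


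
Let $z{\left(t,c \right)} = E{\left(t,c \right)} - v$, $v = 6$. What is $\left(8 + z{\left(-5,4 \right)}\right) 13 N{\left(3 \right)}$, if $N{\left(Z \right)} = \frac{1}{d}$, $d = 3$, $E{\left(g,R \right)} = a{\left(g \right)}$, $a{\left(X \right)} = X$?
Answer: $-13$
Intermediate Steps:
$E{\left(g,R \right)} = g$
$z{\left(t,c \right)} = -6 + t$ ($z{\left(t,c \right)} = t - 6 = -6 + t$)
$N{\left(Z \right)} = \frac{1}{3}$
$\left(8 + z{\left(-5,4 \right)}\right) 13 N{\left(3 \right)} = \left(8 - 11\right) 13 \cdot \frac{1}{3} = \left(-3\right) 13 \cdot \frac{1}{3} = \left(-39\right) \frac{1}{3} = -13$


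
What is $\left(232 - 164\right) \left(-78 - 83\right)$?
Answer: $-10948$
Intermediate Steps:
$\left(232 - 164\right) \left(-78 - 83\right) = \left(232 - 164\right) \left(-161\right) = 68 \left(-161\right) = -10948$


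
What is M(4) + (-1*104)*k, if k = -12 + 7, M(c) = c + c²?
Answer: 540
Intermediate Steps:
k = -5
M(4) + (-1*104)*k = 4*(1 + 4) - 1*104*(-5) = 4*5 - 104*(-5) = 20 + 520 = 540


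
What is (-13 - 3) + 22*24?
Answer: 512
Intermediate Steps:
(-13 - 3) + 22*24 = -16 + 528 = 512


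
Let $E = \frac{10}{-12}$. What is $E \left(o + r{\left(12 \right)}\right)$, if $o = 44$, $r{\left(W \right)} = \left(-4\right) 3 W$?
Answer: $\frac{250}{3} \approx 83.333$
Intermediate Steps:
$r{\left(W \right)} = - 12 W$
$E = - \frac{5}{6}$ ($E = 10 \left(- \frac{1}{12}\right) = - \frac{5}{6} \approx -0.83333$)
$E \left(o + r{\left(12 \right)}\right) = - \frac{5 \left(44 - 144\right)}{6} = \left(- \frac{5}{6}\right) \left(-100\right) = \frac{250}{3}$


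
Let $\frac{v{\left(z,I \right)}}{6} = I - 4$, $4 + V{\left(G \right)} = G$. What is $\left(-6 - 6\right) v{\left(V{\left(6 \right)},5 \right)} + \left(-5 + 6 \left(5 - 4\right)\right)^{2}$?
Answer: $-71$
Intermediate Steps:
$V{\left(G \right)} = -4 + G$
$v{\left(z,I \right)} = -24 + 6 I$ ($v{\left(z,I \right)} = 6 \left(I - 4\right) = 6 \left(-4 + I\right) = -24 + 6 I$)
$\left(-6 - 6\right) v{\left(V{\left(6 \right)},5 \right)} + \left(-5 + 6 \left(5 - 4\right)\right)^{2} = \left(-6 - 6\right) \left(-24 + 6 \cdot 5\right) + \left(-5 + 6 \left(5 - 4\right)\right)^{2} = - 12 \left(-24 + 30\right) + \left(-5 + 6 \cdot 1\right)^{2} = \left(-12\right) 6 + \left(-5 + 6\right)^{2} = -72 + 1^{2} = -72 + 1 = -71$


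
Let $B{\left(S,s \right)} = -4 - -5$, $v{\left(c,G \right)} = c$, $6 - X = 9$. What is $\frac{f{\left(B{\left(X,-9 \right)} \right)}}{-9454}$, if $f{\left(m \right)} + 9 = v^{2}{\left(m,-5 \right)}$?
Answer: $\frac{4}{4727} \approx 0.0008462$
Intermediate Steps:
$X = -3$ ($X = 6 - 9 = -3$)
$B{\left(S,s \right)} = 1$ ($B{\left(S,s \right)} = -4 + 5 = 1$)
$f{\left(m \right)} = -9 + m^{2}$
$\frac{f{\left(B{\left(X,-9 \right)} \right)}}{-9454} = \frac{-9 + 1^{2}}{-9454} = \left(-9 + 1\right) \left(- \frac{1}{9454}\right) = \left(-8\right) \left(- \frac{1}{9454}\right) = \frac{4}{4727}$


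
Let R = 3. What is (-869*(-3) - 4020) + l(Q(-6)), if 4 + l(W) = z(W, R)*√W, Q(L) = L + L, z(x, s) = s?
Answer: -1417 + 6*I*√3 ≈ -1417.0 + 10.392*I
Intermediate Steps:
Q(L) = 2*L
l(W) = -4 + 3*√W
(-869*(-3) - 4020) + l(Q(-6)) = (-869*(-3) - 4020) + (-4 + 3*√(2*(-6))) = (2607 - 4020) + (-4 + 3*√(-12)) = -1413 + (-4 + 3*(2*I*√3)) = -1413 + (-4 + 6*I*√3) = -1417 + 6*I*√3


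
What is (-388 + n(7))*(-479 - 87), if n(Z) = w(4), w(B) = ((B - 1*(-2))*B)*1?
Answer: 206024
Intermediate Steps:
w(B) = B*(2 + B) (w(B) = ((B + 2)*B)*1 = ((2 + B)*B)*1 = (B*(2 + B))*1 = B*(2 + B))
n(Z) = 24 (n(Z) = 4*(2 + 4) = 4*6 = 24)
(-388 + n(7))*(-479 - 87) = (-388 + 24)*(-479 - 87) = -364*(-566) = 206024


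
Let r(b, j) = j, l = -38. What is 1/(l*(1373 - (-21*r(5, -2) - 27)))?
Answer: -1/51604 ≈ -1.9378e-5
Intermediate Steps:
1/(l*(1373 - (-21*r(5, -2) - 27))) = 1/(-38*(1373 - (-21*(-2) - 27))) = 1/(-38*(1373 - (42 - 27))) = 1/(-38*(1373 - 1*15)) = 1/(-38*(1373 - 15)) = 1/(-38*1358) = 1/(-51604) = -1/51604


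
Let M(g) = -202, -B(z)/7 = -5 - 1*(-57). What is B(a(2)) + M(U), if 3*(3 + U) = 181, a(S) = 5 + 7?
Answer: -566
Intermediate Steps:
a(S) = 12
U = 172/3 (U = -3 + (⅓)*181 = -3 + 181/3 = 172/3 ≈ 57.333)
B(z) = -364 (B(z) = -7*(-5 - 1*(-57)) = -7*(-5 + 57) = -7*52 = -364)
B(a(2)) + M(U) = -364 - 202 = -566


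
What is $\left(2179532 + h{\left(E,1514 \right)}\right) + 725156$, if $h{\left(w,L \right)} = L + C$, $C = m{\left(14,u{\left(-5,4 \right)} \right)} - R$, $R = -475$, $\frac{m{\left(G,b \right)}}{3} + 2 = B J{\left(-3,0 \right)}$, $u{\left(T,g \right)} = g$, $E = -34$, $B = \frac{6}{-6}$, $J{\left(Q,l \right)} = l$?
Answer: $2906671$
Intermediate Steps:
$B = -1$ ($B = 6 \left(- \frac{1}{6}\right) = -1$)
$m{\left(G,b \right)} = -6$ ($m{\left(G,b \right)} = -6 + 3 \left(\left(-1\right) 0\right) = -6 + 3 \cdot 0 = -6 + 0 = -6$)
$C = 469$ ($C = -6 - -475 = -6 + 475 = 469$)
$h{\left(w,L \right)} = 469 + L$ ($h{\left(w,L \right)} = L + 469 = 469 + L$)
$\left(2179532 + h{\left(E,1514 \right)}\right) + 725156 = \left(2179532 + \left(469 + 1514\right)\right) + 725156 = \left(2179532 + 1983\right) + 725156 = 2181515 + 725156 = 2906671$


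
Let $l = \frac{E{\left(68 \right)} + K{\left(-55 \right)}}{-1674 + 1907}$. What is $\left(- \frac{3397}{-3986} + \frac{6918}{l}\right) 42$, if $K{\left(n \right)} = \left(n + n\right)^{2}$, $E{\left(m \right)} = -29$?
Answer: $\frac{135786308091}{24057503} \approx 5644.2$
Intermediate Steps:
$K{\left(n \right)} = 4 n^{2}$ ($K{\left(n \right)} = \left(2 n\right)^{2} = 4 n^{2}$)
$l = \frac{12071}{233}$ ($l = \frac{-29 + 4 \left(-55\right)^{2}}{-1674 + 1907} = \frac{-29 + 4 \cdot 3025}{233} = \left(-29 + 12100\right) \frac{1}{233} = 12071 \cdot \frac{1}{233} = \frac{12071}{233} \approx 51.807$)
$\left(- \frac{3397}{-3986} + \frac{6918}{l}\right) 42 = \left(- \frac{3397}{-3986} + \frac{6918}{\frac{12071}{233}}\right) 42 = \left(\left(-3397\right) \left(- \frac{1}{3986}\right) + 6918 \cdot \frac{233}{12071}\right) 42 = \left(\frac{3397}{3986} + \frac{1611894}{12071}\right) 42 = \frac{6466014671}{48115006} \cdot 42 = \frac{135786308091}{24057503}$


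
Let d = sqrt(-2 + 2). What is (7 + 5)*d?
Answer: 0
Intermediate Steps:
d = 0 (d = sqrt(0) = 0)
(7 + 5)*d = (7 + 5)*0 = 12*0 = 0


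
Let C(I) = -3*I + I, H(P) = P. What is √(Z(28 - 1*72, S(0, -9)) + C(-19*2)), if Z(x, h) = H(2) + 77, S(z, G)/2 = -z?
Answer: √155 ≈ 12.450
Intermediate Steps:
S(z, G) = -2*z (S(z, G) = 2*(-z) = -2*z)
Z(x, h) = 79 (Z(x, h) = 2 + 77 = 79)
C(I) = -2*I
√(Z(28 - 1*72, S(0, -9)) + C(-19*2)) = √(79 - (-38)*2) = √(79 - 2*(-38)) = √(79 + 76) = √155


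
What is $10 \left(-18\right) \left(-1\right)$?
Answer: $180$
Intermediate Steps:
$10 \left(-18\right) \left(-1\right) = \left(-180\right) \left(-1\right) = 180$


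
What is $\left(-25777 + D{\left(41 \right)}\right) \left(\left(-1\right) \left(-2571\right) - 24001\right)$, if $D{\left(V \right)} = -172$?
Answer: $556087070$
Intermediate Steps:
$\left(-25777 + D{\left(41 \right)}\right) \left(\left(-1\right) \left(-2571\right) - 24001\right) = \left(-25777 - 172\right) \left(\left(-1\right) \left(-2571\right) - 24001\right) = - 25949 \left(2571 - 24001\right) = \left(-25949\right) \left(-21430\right) = 556087070$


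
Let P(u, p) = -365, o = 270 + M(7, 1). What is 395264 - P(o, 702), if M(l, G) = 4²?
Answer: 395629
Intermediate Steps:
M(l, G) = 16
o = 286 (o = 270 + 16 = 286)
395264 - P(o, 702) = 395264 - 1*(-365) = 395264 + 365 = 395629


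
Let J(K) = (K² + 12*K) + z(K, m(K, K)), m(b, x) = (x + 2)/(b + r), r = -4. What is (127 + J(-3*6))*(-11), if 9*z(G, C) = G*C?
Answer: -2569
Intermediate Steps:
m(b, x) = (2 + x)/(-4 + b) (m(b, x) = (x + 2)/(b - 4) = (2 + x)/(-4 + b))
z(G, C) = C*G/9 (z(G, C) = (G*C)/9 = (C*G)/9 = C*G/9)
J(K) = K² + 12*K + K*(2 + K)/(9*(-4 + K)) (J(K) = (K² + 12*K) + ((2 + K)/(-4 + K))*K/9 = (K² + 12*K) + K*(2 + K)/(9*(-4 + K)) = K² + 12*K + K*(2 + K)/(9*(-4 + K)))
(127 + J(-3*6))*(-11) = (127 + (-3*6)*(-430 + 9*(-3*6)² + 73*(-3*6))/(9*(-4 - 3*6)))*(-11) = (127 + (⅑)*(-18)*(-430 + 9*(-18)² + 73*(-18))/(-4 - 18))*(-11) = (127 + (⅑)*(-18)*(-430 + 9*324 - 1314)/(-22))*(-11) = (127 + (⅑)*(-18)*(-1/22)*(-430 + 2916 - 1314))*(-11) = (127 + (⅑)*(-18)*(-1/22)*1172)*(-11) = (127 + 1172/11)*(-11) = (2569/11)*(-11) = -2569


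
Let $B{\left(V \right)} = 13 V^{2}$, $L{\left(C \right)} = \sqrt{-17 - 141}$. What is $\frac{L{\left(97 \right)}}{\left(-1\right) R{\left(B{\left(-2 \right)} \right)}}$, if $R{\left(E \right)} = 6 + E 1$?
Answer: $- \frac{i \sqrt{158}}{58} \approx - 0.21672 i$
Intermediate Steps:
$L{\left(C \right)} = i \sqrt{158}$ ($L{\left(C \right)} = \sqrt{-158} = i \sqrt{158}$)
$R{\left(E \right)} = 6 + E$
$\frac{L{\left(97 \right)}}{\left(-1\right) R{\left(B{\left(-2 \right)} \right)}} = \frac{i \sqrt{158}}{\left(-1\right) \left(6 + 13 \left(-2\right)^{2}\right)} = \frac{i \sqrt{158}}{\left(-1\right) \left(6 + 13 \cdot 4\right)} = \frac{i \sqrt{158}}{\left(-1\right) \left(6 + 52\right)} = \frac{i \sqrt{158}}{\left(-1\right) 58} = \frac{i \sqrt{158}}{-58} = i \sqrt{158} \left(- \frac{1}{58}\right) = - \frac{i \sqrt{158}}{58}$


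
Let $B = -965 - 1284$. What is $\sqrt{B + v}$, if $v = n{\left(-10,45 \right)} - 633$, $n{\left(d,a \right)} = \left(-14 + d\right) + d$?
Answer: $54 i \approx 54.0 i$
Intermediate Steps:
$B = -2249$ ($B = -965 - 1284 = -2249$)
$n{\left(d,a \right)} = -14 + 2 d$
$v = -667$ ($v = \left(-14 + 2 \left(-10\right)\right) - 633 = \left(-14 - 20\right) - 633 = -34 - 633 = -667$)
$\sqrt{B + v} = \sqrt{-2249 - 667} = \sqrt{-2916} = 54 i$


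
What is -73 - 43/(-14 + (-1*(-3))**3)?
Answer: -992/13 ≈ -76.308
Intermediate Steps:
-73 - 43/(-14 + (-1*(-3))**3) = -73 - 43/(-14 + 3**3) = -73 - 43/(-14 + 27) = -73 - 43/13 = -992/13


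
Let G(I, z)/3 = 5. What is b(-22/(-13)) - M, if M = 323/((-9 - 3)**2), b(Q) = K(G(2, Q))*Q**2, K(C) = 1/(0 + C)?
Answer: -249703/121680 ≈ -2.0521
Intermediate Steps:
G(I, z) = 15 (G(I, z) = 3*5 = 15)
K(C) = 1/C
b(Q) = Q**2/15
M = 323/144 (M = 323/((-12)**2) = 323/144 ≈ 2.2431)
b(-22/(-13)) - M = (-22/(-13))**2/15 - 1*323/144 = (-22*(-1/13))**2/15 - 323/144 = (22/13)**2/15 - 323/144 = (1/15)*(484/169) - 323/144 = 484/2535 - 323/144 = -249703/121680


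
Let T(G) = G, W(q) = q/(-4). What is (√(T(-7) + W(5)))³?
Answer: -33*I*√33/8 ≈ -23.696*I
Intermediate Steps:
W(q) = -q/4 (W(q) = q*(-¼) = -q/4)
(√(T(-7) + W(5)))³ = (√(-7 - ¼*5))³ = (√(-7 - 5/4))³ = (√(-33/4))³ = (I*√33/2)³ = -33*I*√33/8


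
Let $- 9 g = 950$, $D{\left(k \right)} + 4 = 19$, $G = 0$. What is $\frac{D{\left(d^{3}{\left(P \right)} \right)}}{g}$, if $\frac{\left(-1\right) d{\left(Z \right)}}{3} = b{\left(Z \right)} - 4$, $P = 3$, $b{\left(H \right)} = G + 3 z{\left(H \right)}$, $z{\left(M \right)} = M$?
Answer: $- \frac{27}{190} \approx -0.14211$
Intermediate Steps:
$b{\left(H \right)} = 3 H$ ($b{\left(H \right)} = 0 + 3 H = 3 H$)
$d{\left(Z \right)} = 12 - 9 Z$ ($d{\left(Z \right)} = - 3 \left(3 Z - 4\right) = - 3 \left(-4 + 3 Z\right) = 12 - 9 Z$)
$D{\left(k \right)} = 15$ ($D{\left(k \right)} = -4 + 19 = 15$)
$g = - \frac{950}{9}$ ($g = \left(- \frac{1}{9}\right) 950 = - \frac{950}{9} \approx -105.56$)
$\frac{D{\left(d^{3}{\left(P \right)} \right)}}{g} = \frac{15}{- \frac{950}{9}} = 15 \left(- \frac{9}{950}\right) = - \frac{27}{190}$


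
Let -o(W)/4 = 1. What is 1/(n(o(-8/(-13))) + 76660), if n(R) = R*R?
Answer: 1/76676 ≈ 1.3042e-5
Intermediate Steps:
o(W) = -4 (o(W) = -4*1 = -4)
n(R) = R²
1/(n(o(-8/(-13))) + 76660) = 1/((-4)² + 76660) = 1/(16 + 76660) = 1/76676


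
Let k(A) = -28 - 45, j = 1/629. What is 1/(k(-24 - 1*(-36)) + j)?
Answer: -629/45916 ≈ -0.013699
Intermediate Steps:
j = 1/629 ≈ 0.0015898
k(A) = -73
1/(k(-24 - 1*(-36)) + j) = 1/(-73 + 1/629) = 1/(-45916/629) = -629/45916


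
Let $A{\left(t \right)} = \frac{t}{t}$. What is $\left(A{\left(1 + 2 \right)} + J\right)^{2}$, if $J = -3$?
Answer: $4$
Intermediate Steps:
$A{\left(t \right)} = 1$
$\left(A{\left(1 + 2 \right)} + J\right)^{2} = \left(1 - 3\right)^{2} = \left(-2\right)^{2} = 4$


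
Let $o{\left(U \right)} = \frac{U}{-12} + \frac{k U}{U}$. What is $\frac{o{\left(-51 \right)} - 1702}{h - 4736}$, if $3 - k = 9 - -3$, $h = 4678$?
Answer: $\frac{6827}{232} \approx 29.427$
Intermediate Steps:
$k = -9$ ($k = 3 - \left(9 - -3\right) = 3 - \left(9 + 3\right) = 3 - 12 = -9$)
$o{\left(U \right)} = -9 - \frac{U}{12}$ ($o{\left(U \right)} = \frac{U}{-12} + \frac{\left(-9\right) U}{U} = U \left(- \frac{1}{12}\right) - 9 = - \frac{U}{12} - 9 = -9 - \frac{U}{12}$)
$\frac{o{\left(-51 \right)} - 1702}{h - 4736} = \frac{\left(-9 - - \frac{17}{4}\right) - 1702}{4678 - 4736} = \frac{\left(-9 + \frac{17}{4}\right) - 1702}{-58} = \left(- \frac{19}{4} - 1702\right) \left(- \frac{1}{58}\right) = \left(- \frac{6827}{4}\right) \left(- \frac{1}{58}\right) = \frac{6827}{232}$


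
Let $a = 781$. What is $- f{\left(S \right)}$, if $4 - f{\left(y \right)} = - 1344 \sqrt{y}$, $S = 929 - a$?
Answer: $-4 - 2688 \sqrt{37} \approx -16354.0$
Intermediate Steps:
$S = 148$ ($S = 929 - 781 = 148$)
$f{\left(y \right)} = 4 + 1344 \sqrt{y}$ ($f{\left(y \right)} = 4 - - 1344 \sqrt{y} = 4 + 1344 \sqrt{y}$)
$- f{\left(S \right)} = - (4 + 1344 \sqrt{148}) = - (4 + 1344 \cdot 2 \sqrt{37}) = - (4 + 2688 \sqrt{37}) = -4 - 2688 \sqrt{37}$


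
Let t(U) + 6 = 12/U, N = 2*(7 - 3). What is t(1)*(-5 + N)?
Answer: 18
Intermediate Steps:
N = 8 (N = 2*4 = 8)
t(U) = -6 + 12/U
t(1)*(-5 + N) = (-6 + 12/1)*(-5 + 8) = (-6 + 12*1)*3 = (-6 + 12)*3 = 6*3 = 18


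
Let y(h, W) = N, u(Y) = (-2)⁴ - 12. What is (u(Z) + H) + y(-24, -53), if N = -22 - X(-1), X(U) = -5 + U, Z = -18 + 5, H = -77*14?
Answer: -1090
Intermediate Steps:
H = -1078
Z = -13
N = -16 (N = -22 - (-5 - 1) = -22 - 1*(-6) = -22 + 6 = -16)
u(Y) = 4 (u(Y) = 16 - 12 = 4)
y(h, W) = -16
(u(Z) + H) + y(-24, -53) = (4 - 1078) - 16 = -1074 - 16 = -1090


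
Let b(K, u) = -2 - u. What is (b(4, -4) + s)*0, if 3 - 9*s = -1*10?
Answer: 0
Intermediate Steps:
s = 13/9 (s = ⅓ - (-1)*10/9 = ⅓ - ⅑*(-10) = ⅓ + 10/9 = 13/9 ≈ 1.4444)
(b(4, -4) + s)*0 = ((-2 - 1*(-4)) + 13/9)*0 = ((-2 + 4) + 13/9)*0 = (2 + 13/9)*0 = (31/9)*0 = 0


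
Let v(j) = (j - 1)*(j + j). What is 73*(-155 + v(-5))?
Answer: -6935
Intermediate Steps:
v(j) = 2*j*(-1 + j) (v(j) = (-1 + j)*(2*j) = 2*j*(-1 + j))
73*(-155 + v(-5)) = 73*(-155 + 2*(-5)*(-1 - 5)) = 73*(-155 + 2*(-5)*(-6)) = 73*(-155 + 60) = 73*(-95) = -6935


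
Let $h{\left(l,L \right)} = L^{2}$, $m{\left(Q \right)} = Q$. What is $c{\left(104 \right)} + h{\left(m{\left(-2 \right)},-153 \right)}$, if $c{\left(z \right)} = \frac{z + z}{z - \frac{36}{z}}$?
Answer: $\frac{63092663}{2695} \approx 23411.0$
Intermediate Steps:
$c{\left(z \right)} = \frac{2 z}{z - \frac{36}{z}}$
$c{\left(104 \right)} + h{\left(m{\left(-2 \right)},-153 \right)} = \frac{2 \cdot 104^{2}}{-36 + 104^{2}} + \left(-153\right)^{2} = 2 \cdot 10816 \frac{1}{-36 + 10816} + 23409 = 2 \cdot 10816 \cdot \frac{1}{10780} + 23409 = \frac{5408}{2695} + 23409 = \frac{63092663}{2695}$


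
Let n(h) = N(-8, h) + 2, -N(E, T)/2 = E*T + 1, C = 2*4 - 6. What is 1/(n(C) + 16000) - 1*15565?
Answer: -249538079/16032 ≈ -15565.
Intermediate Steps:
C = 2 (C = 8 - 6 = 2)
N(E, T) = -2 - 2*E*T (N(E, T) = -2*(E*T + 1) = -2*(1 + E*T) = -2 - 2*E*T)
n(h) = 16*h (n(h) = (-2 - 2*(-8)*h) + 2 = (-2 + 16*h) + 2 = 16*h)
1/(n(C) + 16000) - 1*15565 = 1/(16*2 + 16000) - 1*15565 = 1/(32 + 16000) - 15565 = 1/16032 - 15565 = -249538079/16032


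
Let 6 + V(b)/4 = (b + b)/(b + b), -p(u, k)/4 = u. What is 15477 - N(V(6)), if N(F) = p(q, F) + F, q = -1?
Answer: 15493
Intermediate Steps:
p(u, k) = -4*u
V(b) = -20 (V(b) = -24 + 4*((b + b)/(b + b)) = -24 + 4*((2*b)/((2*b))) = -24 + 4*((2*b)*(1/(2*b))) = -24 + 4*1 = -24 + 4 = -20)
N(F) = 4 + F (N(F) = -4*(-1) + F = 4 + F)
15477 - N(V(6)) = 15477 - (4 - 20) = 15477 - 1*(-16) = 15477 + 16 = 15493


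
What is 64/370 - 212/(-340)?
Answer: 501/629 ≈ 0.79650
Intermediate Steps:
64/370 - 212/(-340) = 64*(1/370) - 212*(-1/340) = 32/185 + 53/85 = 501/629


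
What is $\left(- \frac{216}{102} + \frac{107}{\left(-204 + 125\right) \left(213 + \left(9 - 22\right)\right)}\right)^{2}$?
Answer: $\frac{325606043161}{72145960000} \approx 4.5132$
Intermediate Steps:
$\left(- \frac{216}{102} + \frac{107}{\left(-204 + 125\right) \left(213 + \left(9 - 22\right)\right)}\right)^{2} = \left(\left(-216\right) \frac{1}{102} + \frac{107}{\left(-79\right) \left(213 + \left(9 - 22\right)\right)}\right)^{2} = \left(- \frac{36}{17} + \frac{107}{\left(-79\right) \left(213 - 13\right)}\right)^{2} = \left(- \frac{36}{17} + \frac{107}{\left(-79\right) 200}\right)^{2} = \left(- \frac{36}{17} + \frac{107}{-15800}\right)^{2} = \left(- \frac{36}{17} + 107 \left(- \frac{1}{15800}\right)\right)^{2} = \left(- \frac{36}{17} - \frac{107}{15800}\right)^{2} = \left(- \frac{570619}{268600}\right)^{2} = \frac{325606043161}{72145960000}$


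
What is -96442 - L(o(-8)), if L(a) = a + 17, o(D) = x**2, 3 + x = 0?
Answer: -96468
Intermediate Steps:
x = -3 (x = -3 + 0 = -3)
o(D) = 9 (o(D) = (-3)**2 = 9)
L(a) = 17 + a
-96442 - L(o(-8)) = -96442 - (17 + 9) = -96442 - 1*26 = -96442 - 26 = -96468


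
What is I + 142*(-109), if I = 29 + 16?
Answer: -15433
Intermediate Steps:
I = 45
I + 142*(-109) = 45 + 142*(-109) = 45 - 15478 = -15433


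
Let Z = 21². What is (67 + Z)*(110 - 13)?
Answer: 49276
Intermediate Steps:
Z = 441
(67 + Z)*(110 - 13) = (67 + 441)*(110 - 13) = 508*97 = 49276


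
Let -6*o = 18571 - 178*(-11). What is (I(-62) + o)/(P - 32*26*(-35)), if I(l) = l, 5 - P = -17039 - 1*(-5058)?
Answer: -6967/82212 ≈ -0.084744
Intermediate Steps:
P = 11986 (P = 5 - (-17039 - 1*(-5058)) = 5 - (-17039 + 5058) = 5 - 1*(-11981) = 5 + 11981 = 11986)
o = -6843/2 (o = -(18571 - 178*(-11))/6 = -(18571 + 1958)/6 = -1/6*20529 = -6843/2 ≈ -3421.5)
(I(-62) + o)/(P - 32*26*(-35)) = (-62 - 6843/2)/(11986 - 32*26*(-35)) = -6967/(2*(11986 - 832*(-35))) = -6967/(2*(11986 + 29120)) = -6967/2/41106 = -6967/2*1/41106 = -6967/82212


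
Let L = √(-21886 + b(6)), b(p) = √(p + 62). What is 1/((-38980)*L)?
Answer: I*√2/(77960*√(10943 - √17)) ≈ 1.7344e-7*I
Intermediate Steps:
b(p) = √(62 + p)
L = √(-21886 + 2*√17) (L = √(-21886 + √(62 + 6)) = √(-21886 + √68) = √(-21886 + 2*√17) ≈ 147.91*I)
1/((-38980)*L) = 1/((-38980)*(√(-21886 + 2*√17))) = -1/(38980*√(-21886 + 2*√17))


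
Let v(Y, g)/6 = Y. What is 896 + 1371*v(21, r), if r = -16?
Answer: 173642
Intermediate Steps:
v(Y, g) = 6*Y
896 + 1371*v(21, r) = 896 + 1371*(6*21) = 896 + 1371*126 = 896 + 172746 = 173642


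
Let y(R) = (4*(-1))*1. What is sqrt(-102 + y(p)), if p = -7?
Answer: I*sqrt(106) ≈ 10.296*I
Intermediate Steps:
y(R) = -4 (y(R) = -4*1 = -4)
sqrt(-102 + y(p)) = sqrt(-102 - 4) = sqrt(-106) = I*sqrt(106)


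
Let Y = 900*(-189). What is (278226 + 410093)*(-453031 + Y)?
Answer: -428912906789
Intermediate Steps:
Y = -170100
(278226 + 410093)*(-453031 + Y) = (278226 + 410093)*(-453031 - 170100) = 688319*(-623131) = -428912906789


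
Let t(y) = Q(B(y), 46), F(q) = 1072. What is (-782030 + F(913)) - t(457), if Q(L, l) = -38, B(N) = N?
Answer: -780920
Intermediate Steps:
t(y) = -38
(-782030 + F(913)) - t(457) = (-782030 + 1072) - 1*(-38) = -780958 + 38 = -780920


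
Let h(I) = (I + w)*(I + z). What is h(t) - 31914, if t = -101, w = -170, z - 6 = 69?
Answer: -24868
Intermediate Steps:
z = 75 (z = 6 + 69 = 75)
h(I) = (-170 + I)*(75 + I) (h(I) = (I - 170)*(I + 75) = (-170 + I)*(75 + I))
h(t) - 31914 = (-12750 + (-101)² - 95*(-101)) - 31914 = (-12750 + 10201 + 9595) - 31914 = 7046 - 31914 = -24868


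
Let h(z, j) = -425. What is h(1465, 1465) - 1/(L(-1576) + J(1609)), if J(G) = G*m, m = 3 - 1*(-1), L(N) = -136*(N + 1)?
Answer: -93770301/220636 ≈ -425.00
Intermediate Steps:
L(N) = -136 - 136*N (L(N) = -136*(1 + N) = -136 - 136*N)
m = 4 (m = 3 + 1 = 4)
J(G) = 4*G (J(G) = G*4 = 4*G)
h(1465, 1465) - 1/(L(-1576) + J(1609)) = -425 - 1/((-136 - 136*(-1576)) + 4*1609) = -425 - 1/((-136 + 214336) + 6436) = -425 - 1/(214200 + 6436) = -425 - 1/220636 = -93770301/220636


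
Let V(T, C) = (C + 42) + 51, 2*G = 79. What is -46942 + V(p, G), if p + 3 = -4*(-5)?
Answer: -93619/2 ≈ -46810.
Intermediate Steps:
G = 79/2 (G = (½)*79 = 79/2 ≈ 39.500)
p = 17 (p = -3 - 4*(-5) = -3 + 20 = 17)
V(T, C) = 93 + C (V(T, C) = (42 + C) + 51 = 93 + C)
-46942 + V(p, G) = -46942 + (93 + 79/2) = -46942 + 265/2 = -93619/2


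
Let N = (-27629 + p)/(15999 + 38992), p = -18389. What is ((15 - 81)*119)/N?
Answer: 30849951/3287 ≈ 9385.4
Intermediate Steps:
N = -46018/54991 (N = (-27629 - 18389)/(15999 + 38992) = -46018/54991 ≈ -0.83683)
((15 - 81)*119)/N = ((15 - 81)*119)/(-46018/54991) = -66*119*(-54991/46018) = -7854*(-54991/46018) = 30849951/3287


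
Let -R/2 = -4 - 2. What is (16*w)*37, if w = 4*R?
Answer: 28416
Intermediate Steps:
R = 12 (R = -2*(-4 - 2) = -2*(-6) = 12)
w = 48 (w = 4*12 = 48)
(16*w)*37 = (16*48)*37 = 768*37 = 28416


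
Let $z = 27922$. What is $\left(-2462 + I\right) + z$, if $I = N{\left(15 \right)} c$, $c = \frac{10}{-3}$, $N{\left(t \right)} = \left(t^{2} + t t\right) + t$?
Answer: $23910$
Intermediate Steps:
$N{\left(t \right)} = t + 2 t^{2}$ ($N{\left(t \right)} = \left(t^{2} + t^{2}\right) + t = 2 t^{2} + t = t + 2 t^{2}$)
$c = - \frac{10}{3}$ ($c = 10 \left(- \frac{1}{3}\right) = - \frac{10}{3} \approx -3.3333$)
$I = -1550$ ($I = 15 \left(1 + 2 \cdot 15\right) \left(- \frac{10}{3}\right) = 15 \left(1 + 30\right) \left(- \frac{10}{3}\right) = 15 \cdot 31 \left(- \frac{10}{3}\right) = 465 \left(- \frac{10}{3}\right) = -1550$)
$\left(-2462 + I\right) + z = \left(-2462 - 1550\right) + 27922 = -4012 + 27922 = 23910$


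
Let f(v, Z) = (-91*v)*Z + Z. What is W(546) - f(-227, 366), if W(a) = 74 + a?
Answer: -7560208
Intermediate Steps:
f(v, Z) = Z - 91*Z*v (f(v, Z) = -91*Z*v + Z = Z - 91*Z*v)
W(546) - f(-227, 366) = (74 + 546) - 366*(1 - 91*(-227)) = 620 - 366*(1 + 20657) = 620 - 366*20658 = 620 - 1*7560828 = 620 - 7560828 = -7560208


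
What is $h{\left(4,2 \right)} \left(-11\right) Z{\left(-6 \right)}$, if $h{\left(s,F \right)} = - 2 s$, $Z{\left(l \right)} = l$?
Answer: $-528$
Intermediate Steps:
$h{\left(4,2 \right)} \left(-11\right) Z{\left(-6 \right)} = \left(-2\right) 4 \left(-11\right) \left(-6\right) = \left(-8\right) \left(-11\right) \left(-6\right) = 88 \left(-6\right) = -528$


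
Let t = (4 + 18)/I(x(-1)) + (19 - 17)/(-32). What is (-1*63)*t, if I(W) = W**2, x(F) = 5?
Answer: -20601/400 ≈ -51.503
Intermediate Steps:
t = 327/400 (t = (4 + 18)/(5**2) + (19 - 17)/(-32) = 22/25 + 2*(-1/32) = 22*(1/25) - 1/16 = 22/25 - 1/16 = 327/400 ≈ 0.81750)
(-1*63)*t = -1*63*(327/400) = -63*327/400 = -20601/400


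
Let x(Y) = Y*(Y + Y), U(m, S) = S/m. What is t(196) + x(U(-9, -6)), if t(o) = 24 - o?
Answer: -1540/9 ≈ -171.11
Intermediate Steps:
x(Y) = 2*Y² (x(Y) = Y*(2*Y) = 2*Y²)
t(196) + x(U(-9, -6)) = (24 - 1*196) + 2*(-6/(-9))² = (24 - 196) + 2*(-6*(-⅑))² = -172 + 2*(⅔)² = -172 + 2*(4/9) = -172 + 8/9 = -1540/9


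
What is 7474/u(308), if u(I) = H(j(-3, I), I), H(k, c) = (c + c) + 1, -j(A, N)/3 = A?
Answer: 7474/617 ≈ 12.113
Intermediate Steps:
j(A, N) = -3*A
H(k, c) = 1 + 2*c (H(k, c) = 2*c + 1 = 1 + 2*c)
u(I) = 1 + 2*I
7474/u(308) = 7474/(1 + 2*308) = 7474/(1 + 616) = 7474/617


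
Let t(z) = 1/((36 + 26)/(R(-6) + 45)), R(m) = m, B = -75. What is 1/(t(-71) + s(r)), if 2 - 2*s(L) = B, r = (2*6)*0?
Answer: 31/1213 ≈ 0.025556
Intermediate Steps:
t(z) = 39/62 (t(z) = 1/((36 + 26)/(-6 + 45)) = 1/(62/39) = 39/62)
r = 0 (r = 12*0 = 0)
s(L) = 77/2 (s(L) = 1 - ½*(-75) = 1 + 75/2 = 77/2)
1/(t(-71) + s(r)) = 1/(39/62 + 77/2) = 1/(1213/31) = 31/1213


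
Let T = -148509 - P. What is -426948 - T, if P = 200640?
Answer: -77799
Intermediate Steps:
T = -349149 (T = -148509 - 1*200640 = -148509 - 200640 = -349149)
-426948 - T = -426948 - 1*(-349149) = -426948 + 349149 = -77799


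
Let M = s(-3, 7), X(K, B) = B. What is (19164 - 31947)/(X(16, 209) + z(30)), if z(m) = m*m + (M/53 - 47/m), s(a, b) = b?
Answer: -20324970/1761029 ≈ -11.542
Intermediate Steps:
M = 7
z(m) = 7/53 + m² - 47/m (z(m) = m*m + (7/53 - 47/m) = m² + (7*(1/53) - 47/m) = m² + (7/53 - 47/m) = 7/53 + m² - 47/m)
(19164 - 31947)/(X(16, 209) + z(30)) = (19164 - 31947)/(209 + (7/53 + 30² - 47/30)) = -12783/(209 + (7/53 + 900 - 47*1/30)) = -12783/(209 + (7/53 + 900 - 47/30)) = -12783/(209 + 1428719/1590) = -12783/1761029/1590 = -12783*1590/1761029 = -20324970/1761029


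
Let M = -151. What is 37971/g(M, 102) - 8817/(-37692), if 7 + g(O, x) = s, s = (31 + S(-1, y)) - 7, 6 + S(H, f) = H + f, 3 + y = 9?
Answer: 119278667/50256 ≈ 2373.4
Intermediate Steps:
y = 6 (y = -3 + 9 = 6)
S(H, f) = -6 + H + f (S(H, f) = -6 + (H + f) = -6 + H + f)
s = 23 (s = (31 + (-6 - 1 + 6)) - 7 = (31 - 1) - 7 = 30 - 7 = 23)
g(O, x) = 16 (g(O, x) = -7 + 23 = 16)
37971/g(M, 102) - 8817/(-37692) = 37971/16 - 8817/(-37692) = 37971*(1/16) - 8817*(-1/37692) = 37971/16 + 2939/12564 = 119278667/50256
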